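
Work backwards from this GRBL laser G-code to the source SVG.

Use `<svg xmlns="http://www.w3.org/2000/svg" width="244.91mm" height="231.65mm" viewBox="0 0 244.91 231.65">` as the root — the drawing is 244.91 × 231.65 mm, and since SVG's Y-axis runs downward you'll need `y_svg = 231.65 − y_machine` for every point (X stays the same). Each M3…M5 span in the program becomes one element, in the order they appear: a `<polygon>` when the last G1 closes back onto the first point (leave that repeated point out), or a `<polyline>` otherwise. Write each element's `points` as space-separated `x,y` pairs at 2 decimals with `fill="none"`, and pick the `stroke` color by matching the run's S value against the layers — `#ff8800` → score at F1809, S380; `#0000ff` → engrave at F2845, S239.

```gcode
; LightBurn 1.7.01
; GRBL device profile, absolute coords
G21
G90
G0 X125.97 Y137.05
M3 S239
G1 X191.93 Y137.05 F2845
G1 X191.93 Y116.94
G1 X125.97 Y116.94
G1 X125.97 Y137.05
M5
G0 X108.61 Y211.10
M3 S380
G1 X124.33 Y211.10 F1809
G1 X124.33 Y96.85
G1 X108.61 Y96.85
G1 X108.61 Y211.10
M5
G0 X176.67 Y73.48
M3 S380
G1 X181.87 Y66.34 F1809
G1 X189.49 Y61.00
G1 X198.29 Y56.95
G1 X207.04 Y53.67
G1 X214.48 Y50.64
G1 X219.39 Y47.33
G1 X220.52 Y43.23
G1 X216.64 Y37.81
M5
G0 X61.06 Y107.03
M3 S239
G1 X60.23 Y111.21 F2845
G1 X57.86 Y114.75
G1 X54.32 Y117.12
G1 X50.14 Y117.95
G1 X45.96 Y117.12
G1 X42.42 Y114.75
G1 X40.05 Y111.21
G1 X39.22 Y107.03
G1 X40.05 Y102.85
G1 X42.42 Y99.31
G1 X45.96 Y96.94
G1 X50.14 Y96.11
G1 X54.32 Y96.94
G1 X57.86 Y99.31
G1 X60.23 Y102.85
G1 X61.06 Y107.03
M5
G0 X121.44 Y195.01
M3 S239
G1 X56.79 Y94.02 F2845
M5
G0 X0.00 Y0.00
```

<svg xmlns="http://www.w3.org/2000/svg" width="244.91mm" height="231.65mm" viewBox="0 0 244.91 231.65">
  <polygon points="125.97,94.60 191.93,94.60 191.93,114.71 125.97,114.71" fill="none" stroke="#0000ff"/>
  <polygon points="108.61,20.55 124.33,20.55 124.33,134.80 108.61,134.80" fill="none" stroke="#ff8800"/>
  <polyline points="176.67,158.17 181.87,165.31 189.49,170.65 198.29,174.70 207.04,177.98 214.48,181.01 219.39,184.32 220.52,188.42 216.64,193.84" fill="none" stroke="#ff8800"/>
  <polygon points="61.06,124.62 60.23,120.44 57.86,116.90 54.32,114.53 50.14,113.70 45.96,114.53 42.42,116.90 40.05,120.44 39.22,124.62 40.05,128.80 42.42,132.34 45.96,134.71 50.14,135.54 54.32,134.71 57.86,132.34 60.23,128.80" fill="none" stroke="#0000ff"/>
  <polyline points="121.44,36.64 56.79,137.63" fill="none" stroke="#0000ff"/>
</svg>

Each laser-on run becomes one SVG element. Flip Y back into SVG space with y_svg = 231.65 − y_machine.

Run 1: the run's S239 means `#0000ff` (engrave). The run returns to its start, so emit a `<polygon>` with points (Y-flipped): 125.97,94.60 191.93,94.60 191.93,114.71 125.97,114.71.

Run 2: power S380 maps to stroke `#ff8800` (score). The run returns to its start, so emit a `<polygon>` with points (Y-flipped): 108.61,20.55 124.33,20.55 124.33,134.80 108.61,134.80.

Run 3: the run's S380 means `#ff8800` (score). The run is open, so emit a `<polyline>` with points (Y-flipped): 176.67,158.17 181.87,165.31 189.49,170.65 198.29,174.70 207.04,177.98 214.48,181.01 219.39,184.32 220.52,188.42 216.64,193.84.

Run 4: power S239 maps to stroke `#0000ff` (engrave). The run returns to its start, so emit a `<polygon>` with points (Y-flipped): 61.06,124.62 60.23,120.44 57.86,116.90 54.32,114.53 50.14,113.70 45.96,114.53 42.42,116.90 40.05,120.44 39.22,124.62 40.05,128.80 42.42,132.34 45.96,134.71 50.14,135.54 54.32,134.71 57.86,132.34 60.23,128.80.

Run 5: power S239 maps to stroke `#0000ff` (engrave). The run is open, so emit a `<polyline>` with points (Y-flipped): 121.44,36.64 56.79,137.63.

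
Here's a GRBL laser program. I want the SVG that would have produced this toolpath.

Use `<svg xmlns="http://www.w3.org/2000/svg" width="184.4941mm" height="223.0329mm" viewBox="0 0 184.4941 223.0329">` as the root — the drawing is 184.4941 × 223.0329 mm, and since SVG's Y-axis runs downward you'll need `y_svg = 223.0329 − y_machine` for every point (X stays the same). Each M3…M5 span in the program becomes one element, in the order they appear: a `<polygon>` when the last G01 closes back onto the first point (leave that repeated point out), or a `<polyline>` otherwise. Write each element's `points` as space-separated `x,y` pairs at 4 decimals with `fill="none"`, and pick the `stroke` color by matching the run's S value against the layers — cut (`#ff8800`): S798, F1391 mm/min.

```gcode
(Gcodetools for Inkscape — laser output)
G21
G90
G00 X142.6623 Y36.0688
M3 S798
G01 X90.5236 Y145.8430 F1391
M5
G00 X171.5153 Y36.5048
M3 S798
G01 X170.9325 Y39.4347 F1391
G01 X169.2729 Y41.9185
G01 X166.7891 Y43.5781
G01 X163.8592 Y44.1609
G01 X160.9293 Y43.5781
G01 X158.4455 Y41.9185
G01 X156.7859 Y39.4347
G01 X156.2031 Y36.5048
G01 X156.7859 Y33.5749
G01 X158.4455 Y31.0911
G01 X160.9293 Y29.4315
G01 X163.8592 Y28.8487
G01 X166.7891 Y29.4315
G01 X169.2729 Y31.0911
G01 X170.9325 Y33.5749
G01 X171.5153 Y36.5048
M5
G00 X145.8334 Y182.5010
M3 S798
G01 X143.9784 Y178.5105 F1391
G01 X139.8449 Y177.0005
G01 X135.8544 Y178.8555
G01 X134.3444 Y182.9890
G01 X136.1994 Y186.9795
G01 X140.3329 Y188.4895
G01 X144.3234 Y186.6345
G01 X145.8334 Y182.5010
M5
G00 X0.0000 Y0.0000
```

y_svg = 223.0329 − y_m. Every run uses S798, so all elements get stroke `#ff8800` (cut).

[1] open run; points: 142.6623,186.9641 90.5236,77.1899

[2] closed run; points: 171.5153,186.5281 170.9325,183.5982 169.2729,181.1144 166.7891,179.4548 163.8592,178.8720 160.9293,179.4548 158.4455,181.1144 156.7859,183.5982 156.2031,186.5281 156.7859,189.4580 158.4455,191.9418 160.9293,193.6014 163.8592,194.1842 166.7891,193.6014 169.2729,191.9418 170.9325,189.4580

[3] closed run; points: 145.8334,40.5319 143.9784,44.5224 139.8449,46.0324 135.8544,44.1774 134.3444,40.0439 136.1994,36.0534 140.3329,34.5434 144.3234,36.3984

<svg xmlns="http://www.w3.org/2000/svg" width="184.4941mm" height="223.0329mm" viewBox="0 0 184.4941 223.0329">
  <polyline points="142.6623,186.9641 90.5236,77.1899" fill="none" stroke="#ff8800"/>
  <polygon points="171.5153,186.5281 170.9325,183.5982 169.2729,181.1144 166.7891,179.4548 163.8592,178.8720 160.9293,179.4548 158.4455,181.1144 156.7859,183.5982 156.2031,186.5281 156.7859,189.4580 158.4455,191.9418 160.9293,193.6014 163.8592,194.1842 166.7891,193.6014 169.2729,191.9418 170.9325,189.4580" fill="none" stroke="#ff8800"/>
  <polygon points="145.8334,40.5319 143.9784,44.5224 139.8449,46.0324 135.8544,44.1774 134.3444,40.0439 136.1994,36.0534 140.3329,34.5434 144.3234,36.3984" fill="none" stroke="#ff8800"/>
</svg>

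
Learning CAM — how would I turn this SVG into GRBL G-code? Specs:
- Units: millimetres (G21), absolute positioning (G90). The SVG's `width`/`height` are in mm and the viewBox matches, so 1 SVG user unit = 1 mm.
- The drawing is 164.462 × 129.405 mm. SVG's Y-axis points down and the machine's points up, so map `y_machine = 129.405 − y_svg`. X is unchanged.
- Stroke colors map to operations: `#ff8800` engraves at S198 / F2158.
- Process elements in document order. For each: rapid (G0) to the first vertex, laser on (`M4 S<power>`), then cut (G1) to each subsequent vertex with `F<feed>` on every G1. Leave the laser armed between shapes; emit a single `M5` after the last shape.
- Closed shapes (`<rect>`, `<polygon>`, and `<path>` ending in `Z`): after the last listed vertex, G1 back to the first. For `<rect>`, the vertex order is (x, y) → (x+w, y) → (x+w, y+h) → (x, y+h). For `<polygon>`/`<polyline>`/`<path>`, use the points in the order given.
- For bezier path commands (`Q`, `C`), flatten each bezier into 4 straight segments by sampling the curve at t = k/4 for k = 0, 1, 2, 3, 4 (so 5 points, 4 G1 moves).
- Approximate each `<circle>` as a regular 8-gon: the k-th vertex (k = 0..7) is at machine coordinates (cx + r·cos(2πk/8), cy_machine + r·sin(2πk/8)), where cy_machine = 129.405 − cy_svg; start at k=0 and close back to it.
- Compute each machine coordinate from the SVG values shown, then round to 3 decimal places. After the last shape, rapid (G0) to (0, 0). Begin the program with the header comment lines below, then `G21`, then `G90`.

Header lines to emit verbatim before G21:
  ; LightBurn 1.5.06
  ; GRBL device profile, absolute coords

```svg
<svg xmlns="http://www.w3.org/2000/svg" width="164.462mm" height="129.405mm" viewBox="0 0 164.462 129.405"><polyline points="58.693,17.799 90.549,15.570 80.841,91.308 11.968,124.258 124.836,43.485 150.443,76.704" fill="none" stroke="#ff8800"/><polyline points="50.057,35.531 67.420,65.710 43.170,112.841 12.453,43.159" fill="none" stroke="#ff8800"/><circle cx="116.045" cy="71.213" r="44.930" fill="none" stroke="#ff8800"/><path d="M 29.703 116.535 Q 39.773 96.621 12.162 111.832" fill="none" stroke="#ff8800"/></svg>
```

; LightBurn 1.5.06
; GRBL device profile, absolute coords
G21
G90
G0 X58.693 Y111.606
M4 S198
G1 X90.549 Y113.835 F2158
G1 X80.841 Y38.097 F2158
G1 X11.968 Y5.147 F2158
G1 X124.836 Y85.920 F2158
G1 X150.443 Y52.701 F2158
G0 X50.057 Y93.874
M4 S198
G1 X67.420 Y63.695 F2158
G1 X43.170 Y16.564 F2158
G1 X12.453 Y86.246 F2158
G0 X160.975 Y58.192
M4 S198
G1 X147.815 Y89.962 F2158
G1 X116.045 Y103.122 F2158
G1 X84.275 Y89.962 F2158
G1 X71.115 Y58.192 F2158
G1 X84.275 Y26.422 F2158
G1 X116.045 Y13.262 F2158
G1 X147.815 Y26.422 F2158
G1 X160.975 Y58.192 F2158
G0 X29.703 Y12.870
M4 S198
G1 X32.383 Y20.632 F2158
G1 X30.353 Y24.003 F2158
G1 X23.612 Y22.983 F2158
G1 X12.162 Y17.573 F2158
M5
G0 X0.000 Y0.000

1 u = 1 mm; y_m = 129.405 − y.

[1] `<polyline>` open polyline, #ff8800→engrave S198 F2158: (58.693,111.606) → (90.549,113.835) → (80.841,38.097) → (11.968,5.147) → (124.836,85.920) → (150.443,52.701)

[2] `<polyline>` open polyline, #ff8800→engrave S198 F2158: (50.057,93.874) → (67.420,63.695) → (43.170,16.564) → (12.453,86.246)

[3] `<circle>` circle, #ff8800→engrave S198 F2158: (160.975,58.192) → (147.815,89.962) → (116.045,103.122) → (84.275,89.962) → (71.115,58.192) → (84.275,26.422) → (116.045,13.262) → (147.815,26.422) → (160.975,58.192) (closed)

[4] `<path>` quadratic bezier, #ff8800→engrave S198 F2158: (29.703,12.870) → (32.383,20.632) → (30.353,24.003) → (23.612,22.983) → (12.162,17.573)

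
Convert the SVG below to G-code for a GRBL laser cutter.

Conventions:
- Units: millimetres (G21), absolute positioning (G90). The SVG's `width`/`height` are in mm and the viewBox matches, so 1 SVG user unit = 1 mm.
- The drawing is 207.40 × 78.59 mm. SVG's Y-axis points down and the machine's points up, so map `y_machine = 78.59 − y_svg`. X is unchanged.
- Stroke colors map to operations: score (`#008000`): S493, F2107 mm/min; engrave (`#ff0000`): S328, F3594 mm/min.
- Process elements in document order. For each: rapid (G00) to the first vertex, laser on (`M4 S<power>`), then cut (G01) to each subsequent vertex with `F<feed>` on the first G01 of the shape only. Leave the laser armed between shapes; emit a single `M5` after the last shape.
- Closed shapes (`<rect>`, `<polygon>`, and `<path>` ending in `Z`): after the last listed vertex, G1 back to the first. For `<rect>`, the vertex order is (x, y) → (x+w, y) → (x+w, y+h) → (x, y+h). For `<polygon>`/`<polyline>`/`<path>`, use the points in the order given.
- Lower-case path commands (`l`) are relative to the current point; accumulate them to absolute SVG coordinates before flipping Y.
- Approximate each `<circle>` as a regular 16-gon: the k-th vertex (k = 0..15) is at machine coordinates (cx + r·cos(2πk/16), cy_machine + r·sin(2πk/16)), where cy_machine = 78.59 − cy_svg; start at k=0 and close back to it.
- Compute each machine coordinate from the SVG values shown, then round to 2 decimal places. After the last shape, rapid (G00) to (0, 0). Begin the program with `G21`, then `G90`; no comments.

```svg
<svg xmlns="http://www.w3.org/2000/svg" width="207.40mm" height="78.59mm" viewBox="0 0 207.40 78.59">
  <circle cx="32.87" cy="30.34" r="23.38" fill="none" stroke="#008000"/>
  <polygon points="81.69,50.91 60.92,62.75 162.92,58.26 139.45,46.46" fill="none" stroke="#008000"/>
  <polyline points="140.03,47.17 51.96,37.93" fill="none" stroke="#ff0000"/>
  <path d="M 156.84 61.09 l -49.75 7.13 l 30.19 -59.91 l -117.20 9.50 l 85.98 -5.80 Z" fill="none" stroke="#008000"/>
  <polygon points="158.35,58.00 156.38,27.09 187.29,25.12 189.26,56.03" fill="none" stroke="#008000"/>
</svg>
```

G21
G90
G00 X56.25 Y48.25
M4 S493
G01 X54.47 Y57.20 F2107
G01 X49.40 Y64.78
G01 X41.82 Y69.85
G01 X32.87 Y71.63
G01 X23.92 Y69.85
G01 X16.34 Y64.78
G01 X11.27 Y57.20
G01 X9.49 Y48.25
G01 X11.27 Y39.30
G01 X16.34 Y31.72
G01 X23.92 Y26.65
G01 X32.87 Y24.87
G01 X41.82 Y26.65
G01 X49.40 Y31.72
G01 X54.47 Y39.30
G01 X56.25 Y48.25
G00 X81.69 Y27.68
M4 S493
G01 X60.92 Y15.84 F2107
G01 X162.92 Y20.33
G01 X139.45 Y32.13
G01 X81.69 Y27.68
G00 X140.03 Y31.42
M4 S328
G01 X51.96 Y40.66 F3594
G00 X156.84 Y17.50
M4 S493
G01 X107.09 Y10.37 F2107
G01 X137.28 Y70.28
G01 X20.08 Y60.78
G01 X106.06 Y66.58
G01 X156.84 Y17.50
G00 X158.35 Y20.59
M4 S493
G01 X156.38 Y51.50 F2107
G01 X187.29 Y53.47
G01 X189.26 Y22.56
G01 X158.35 Y20.59
M5
G00 X0.00 Y0.00

viewBox `0 0 207.40 78.59` with mm width/height → 1 unit = 1 mm. Flip: y_m = 78.59 − y_svg.

**Shape 1** — `<circle>` circle, stroke `#008000` → score (S493, F2107). Machine vertices: (56.25,48.25) → (54.47,57.20) → (49.40,64.78) → (41.82,69.85) → (32.87,71.63) → (23.92,69.85) → (16.34,64.78) → (11.27,57.20) → (9.49,48.25) → (11.27,39.30) → (16.34,31.72) → (23.92,26.65) → (32.87,24.87) → (41.82,26.65) → (49.40,31.72) → (54.47,39.30) → (56.25,48.25). Closed: final G1 returns to the first vertex.

**Shape 2** — `<polygon>` closed polygon, stroke `#008000` → score (S493, F2107). Machine vertices: (81.69,27.68) → (60.92,15.84) → (162.92,20.33) → (139.45,32.13) → (81.69,27.68). Closed: final G1 returns to the first vertex.

**Shape 3** — `<polyline>` line segment, stroke `#ff0000` → engrave (S328, F3594). Machine vertices: (140.03,31.42) → (51.96,40.66). Open path.

**Shape 4** — `<path>` closed polygon, stroke `#008000` → score (S493, F2107). Machine vertices: (156.84,17.50) → (107.09,10.37) → (137.28,70.28) → (20.08,60.78) → (106.06,66.58) → (156.84,17.50). Closed: final G1 returns to the first vertex.

**Shape 5** — `<polygon>` regular polygon, stroke `#008000` → score (S493, F2107). Machine vertices: (158.35,20.59) → (156.38,51.50) → (187.29,53.47) → (189.26,22.56) → (158.35,20.59). Closed: final G1 returns to the first vertex.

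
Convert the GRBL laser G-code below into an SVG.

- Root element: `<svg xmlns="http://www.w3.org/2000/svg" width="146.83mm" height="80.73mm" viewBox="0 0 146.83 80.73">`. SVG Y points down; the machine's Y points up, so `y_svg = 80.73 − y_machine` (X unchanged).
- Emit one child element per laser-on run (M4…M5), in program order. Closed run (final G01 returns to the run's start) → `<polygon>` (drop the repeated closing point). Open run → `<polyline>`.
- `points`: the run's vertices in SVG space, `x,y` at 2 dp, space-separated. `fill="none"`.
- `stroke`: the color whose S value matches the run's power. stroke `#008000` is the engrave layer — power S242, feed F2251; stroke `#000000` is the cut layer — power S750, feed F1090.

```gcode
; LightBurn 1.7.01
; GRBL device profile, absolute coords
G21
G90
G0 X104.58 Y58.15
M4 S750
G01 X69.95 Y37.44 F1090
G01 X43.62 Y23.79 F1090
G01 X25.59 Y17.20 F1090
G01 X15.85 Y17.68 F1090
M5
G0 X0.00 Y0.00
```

Each laser-on run becomes one SVG element. Flip Y back into SVG space with y_svg = 80.73 − y_machine. Every run uses S750, so all elements get stroke `#000000` (cut).

Run 1: The run is open, so emit a `<polyline>` with points (Y-flipped): 104.58,22.58 69.95,43.29 43.62,56.94 25.59,63.53 15.85,63.05.

<svg xmlns="http://www.w3.org/2000/svg" width="146.83mm" height="80.73mm" viewBox="0 0 146.83 80.73">
  <polyline points="104.58,22.58 69.95,43.29 43.62,56.94 25.59,63.53 15.85,63.05" fill="none" stroke="#000000"/>
</svg>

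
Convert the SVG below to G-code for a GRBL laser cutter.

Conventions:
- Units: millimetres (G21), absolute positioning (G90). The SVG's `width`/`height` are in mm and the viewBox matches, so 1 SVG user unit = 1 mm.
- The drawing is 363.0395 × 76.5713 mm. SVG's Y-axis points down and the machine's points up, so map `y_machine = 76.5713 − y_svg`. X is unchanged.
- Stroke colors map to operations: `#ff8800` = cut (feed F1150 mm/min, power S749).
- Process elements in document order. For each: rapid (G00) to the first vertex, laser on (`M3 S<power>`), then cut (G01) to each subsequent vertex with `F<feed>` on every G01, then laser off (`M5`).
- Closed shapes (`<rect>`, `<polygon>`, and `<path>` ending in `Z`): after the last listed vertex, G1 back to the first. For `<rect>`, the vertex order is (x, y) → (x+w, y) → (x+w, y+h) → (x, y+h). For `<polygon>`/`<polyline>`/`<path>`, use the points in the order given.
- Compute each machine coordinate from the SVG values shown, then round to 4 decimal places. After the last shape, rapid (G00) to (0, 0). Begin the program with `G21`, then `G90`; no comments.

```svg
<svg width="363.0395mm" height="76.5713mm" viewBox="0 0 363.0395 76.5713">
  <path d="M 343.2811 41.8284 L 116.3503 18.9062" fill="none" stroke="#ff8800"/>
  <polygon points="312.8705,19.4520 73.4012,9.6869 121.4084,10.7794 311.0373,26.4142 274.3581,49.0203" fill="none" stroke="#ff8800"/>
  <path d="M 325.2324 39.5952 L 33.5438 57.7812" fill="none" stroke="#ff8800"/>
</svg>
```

Since the viewBox matches the mm dimensions, user units are millimetres directly. The only transform is the Y-flip y_m = 76.5713 − y_svg.

Shape 1 is a line segment drawn with `<path>`. Its stroke #ff8800 means cut at S749, F1150. After flipping Y the toolpath is (343.2811,34.7429) → (116.3503,57.6651).

Shape 2 is a closed polygon drawn with `<polygon>`. Its stroke #ff8800 means cut at S749, F1150. After flipping Y the toolpath is (312.8705,57.1193) → (73.4012,66.8844) → (121.4084,65.7919) → (311.0373,50.1571) → (274.3581,27.5510) → (312.8705,57.1193), returning to the start.

Shape 3 is a line segment drawn with `<path>`. Its stroke #ff8800 means cut at S749, F1150. After flipping Y the toolpath is (325.2324,36.9761) → (33.5438,18.7901).

G21
G90
G00 X343.2811 Y34.7429
M3 S749
G01 X116.3503 Y57.6651 F1150
M5
G00 X312.8705 Y57.1193
M3 S749
G01 X73.4012 Y66.8844 F1150
G01 X121.4084 Y65.7919 F1150
G01 X311.0373 Y50.1571 F1150
G01 X274.3581 Y27.5510 F1150
G01 X312.8705 Y57.1193 F1150
M5
G00 X325.2324 Y36.9761
M3 S749
G01 X33.5438 Y18.7901 F1150
M5
G00 X0.0000 Y0.0000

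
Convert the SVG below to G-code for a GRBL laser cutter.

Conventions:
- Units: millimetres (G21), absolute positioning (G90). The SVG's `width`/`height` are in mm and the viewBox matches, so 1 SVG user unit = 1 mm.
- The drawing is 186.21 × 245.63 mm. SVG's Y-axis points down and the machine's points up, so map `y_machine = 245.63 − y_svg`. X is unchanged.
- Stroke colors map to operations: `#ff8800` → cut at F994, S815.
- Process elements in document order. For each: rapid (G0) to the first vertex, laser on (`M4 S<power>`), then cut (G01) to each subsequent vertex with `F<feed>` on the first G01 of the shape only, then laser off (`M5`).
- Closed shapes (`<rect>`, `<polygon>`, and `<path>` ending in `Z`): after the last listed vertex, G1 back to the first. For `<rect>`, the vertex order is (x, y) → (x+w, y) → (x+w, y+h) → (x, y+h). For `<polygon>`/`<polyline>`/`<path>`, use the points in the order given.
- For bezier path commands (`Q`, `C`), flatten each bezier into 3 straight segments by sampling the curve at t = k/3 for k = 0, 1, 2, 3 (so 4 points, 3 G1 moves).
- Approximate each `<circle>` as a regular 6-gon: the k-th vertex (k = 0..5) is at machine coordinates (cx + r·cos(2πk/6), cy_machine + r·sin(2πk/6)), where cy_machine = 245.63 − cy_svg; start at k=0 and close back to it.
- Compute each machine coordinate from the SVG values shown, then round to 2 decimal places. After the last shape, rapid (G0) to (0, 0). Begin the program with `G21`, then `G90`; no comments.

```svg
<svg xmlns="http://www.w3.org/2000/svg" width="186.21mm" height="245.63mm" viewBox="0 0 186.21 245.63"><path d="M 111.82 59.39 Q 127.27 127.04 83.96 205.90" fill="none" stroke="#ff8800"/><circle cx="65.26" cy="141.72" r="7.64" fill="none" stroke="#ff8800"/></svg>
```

G21
G90
G0 X111.82 Y186.24
M4 S815
G01 X115.59 Y139.89 F994
G01 X106.30 Y91.06
G01 X83.96 Y39.73
M5
G0 X72.90 Y103.91
M4 S815
G01 X69.08 Y110.53 F994
G01 X61.44 Y110.53
G01 X57.62 Y103.91
G01 X61.44 Y97.29
G01 X69.08 Y97.29
G01 X72.90 Y103.91
M5
G0 X0.00 Y0.00

Since the viewBox matches the mm dimensions, user units are millimetres directly. The only transform is the Y-flip y_m = 245.63 − y_svg.

Shape 1 is a quadratic bezier drawn with `<path>`. Its stroke #ff8800 means cut at S815, F994. After flipping Y the toolpath is (111.82,186.24) → (115.59,139.89) → (106.30,91.06) → (83.96,39.73).

Shape 2 is a circle drawn with `<circle>`. Its stroke #ff8800 means cut at S815, F994. After flipping Y the toolpath is (72.90,103.91) → (69.08,110.53) → (61.44,110.53) → (57.62,103.91) → (61.44,97.29) → (69.08,97.29) → (72.90,103.91), returning to the start.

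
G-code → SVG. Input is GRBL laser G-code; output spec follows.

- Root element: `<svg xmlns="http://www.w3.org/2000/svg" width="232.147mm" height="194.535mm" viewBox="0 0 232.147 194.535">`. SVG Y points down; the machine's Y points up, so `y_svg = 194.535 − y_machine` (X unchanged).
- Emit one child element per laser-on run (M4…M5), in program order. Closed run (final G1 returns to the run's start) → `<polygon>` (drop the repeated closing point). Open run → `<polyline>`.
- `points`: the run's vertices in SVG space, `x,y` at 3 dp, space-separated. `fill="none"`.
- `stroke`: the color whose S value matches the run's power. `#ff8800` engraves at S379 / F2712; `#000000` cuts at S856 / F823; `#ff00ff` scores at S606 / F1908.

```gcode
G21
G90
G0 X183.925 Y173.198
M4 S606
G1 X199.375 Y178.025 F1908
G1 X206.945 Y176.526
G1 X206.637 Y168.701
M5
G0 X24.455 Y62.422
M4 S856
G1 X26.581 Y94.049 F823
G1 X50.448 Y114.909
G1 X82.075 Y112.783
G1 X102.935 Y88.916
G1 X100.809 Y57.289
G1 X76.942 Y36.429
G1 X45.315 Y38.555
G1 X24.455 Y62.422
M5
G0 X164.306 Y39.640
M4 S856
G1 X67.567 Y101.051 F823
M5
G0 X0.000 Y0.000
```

Machine Y-up, SVG Y-down with viewBox height 194.535, so y_svg = 194.535 − y_machine; X carries over.

Run 1: the run's S606 means `#ff00ff` (score). The run is open, so emit a `<polyline>` with points (Y-flipped): 183.925,21.337 199.375,16.510 206.945,18.009 206.637,25.834.

Run 2: the run's S856 means `#000000` (cut). The run returns to its start, so emit a `<polygon>` with points (Y-flipped): 24.455,132.113 26.581,100.486 50.448,79.626 82.075,81.752 102.935,105.619 100.809,137.246 76.942,158.106 45.315,155.980.

Run 3: the run's S856 means `#000000` (cut). The run is open, so emit a `<polyline>` with points (Y-flipped): 164.306,154.895 67.567,93.484.

<svg xmlns="http://www.w3.org/2000/svg" width="232.147mm" height="194.535mm" viewBox="0 0 232.147 194.535">
  <polyline points="183.925,21.337 199.375,16.510 206.945,18.009 206.637,25.834" fill="none" stroke="#ff00ff"/>
  <polygon points="24.455,132.113 26.581,100.486 50.448,79.626 82.075,81.752 102.935,105.619 100.809,137.246 76.942,158.106 45.315,155.980" fill="none" stroke="#000000"/>
  <polyline points="164.306,154.895 67.567,93.484" fill="none" stroke="#000000"/>
</svg>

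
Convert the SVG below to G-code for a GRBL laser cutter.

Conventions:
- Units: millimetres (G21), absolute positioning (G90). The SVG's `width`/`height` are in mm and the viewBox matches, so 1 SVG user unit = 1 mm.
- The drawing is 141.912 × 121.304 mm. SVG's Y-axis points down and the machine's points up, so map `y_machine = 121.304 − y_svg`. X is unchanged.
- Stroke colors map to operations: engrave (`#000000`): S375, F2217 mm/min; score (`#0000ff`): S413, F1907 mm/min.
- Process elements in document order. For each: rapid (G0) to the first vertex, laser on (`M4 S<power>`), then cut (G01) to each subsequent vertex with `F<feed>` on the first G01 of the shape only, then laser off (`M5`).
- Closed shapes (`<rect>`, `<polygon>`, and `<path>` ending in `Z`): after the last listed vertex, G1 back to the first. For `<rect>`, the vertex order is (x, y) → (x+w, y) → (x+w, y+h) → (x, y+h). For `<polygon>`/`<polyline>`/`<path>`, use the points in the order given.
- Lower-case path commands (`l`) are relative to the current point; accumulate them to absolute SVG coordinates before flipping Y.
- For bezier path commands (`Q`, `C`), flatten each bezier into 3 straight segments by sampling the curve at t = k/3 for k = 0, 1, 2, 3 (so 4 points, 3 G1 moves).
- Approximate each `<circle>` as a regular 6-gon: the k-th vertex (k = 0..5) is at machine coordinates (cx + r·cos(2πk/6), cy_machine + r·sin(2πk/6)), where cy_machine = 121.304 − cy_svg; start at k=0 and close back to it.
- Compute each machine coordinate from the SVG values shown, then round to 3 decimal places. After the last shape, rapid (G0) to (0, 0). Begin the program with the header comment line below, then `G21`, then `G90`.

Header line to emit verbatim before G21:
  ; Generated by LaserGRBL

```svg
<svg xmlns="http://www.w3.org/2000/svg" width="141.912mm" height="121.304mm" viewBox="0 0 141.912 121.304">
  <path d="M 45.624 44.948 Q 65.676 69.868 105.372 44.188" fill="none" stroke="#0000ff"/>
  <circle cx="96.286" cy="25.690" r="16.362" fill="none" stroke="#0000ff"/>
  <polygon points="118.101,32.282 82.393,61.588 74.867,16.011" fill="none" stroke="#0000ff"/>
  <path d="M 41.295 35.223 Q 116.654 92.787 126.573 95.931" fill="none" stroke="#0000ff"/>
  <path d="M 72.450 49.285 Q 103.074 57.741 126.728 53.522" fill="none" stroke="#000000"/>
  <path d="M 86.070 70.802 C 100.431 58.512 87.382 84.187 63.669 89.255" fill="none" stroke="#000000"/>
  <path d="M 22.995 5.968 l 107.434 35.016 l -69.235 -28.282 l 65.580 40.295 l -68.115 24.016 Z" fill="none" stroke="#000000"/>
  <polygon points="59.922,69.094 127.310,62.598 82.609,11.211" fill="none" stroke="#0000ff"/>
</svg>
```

Since the viewBox matches the mm dimensions, user units are millimetres directly. The only transform is the Y-flip y_m = 121.304 − y_svg.

Shape 1 is a quadratic bezier drawn with `<path>`. Its stroke #0000ff means score at S413, F1907. After flipping Y the toolpath is (45.624,76.356) → (61.175,65.365) → (81.091,65.618) → (105.372,77.116).

Shape 2 is a circle drawn with `<circle>`. Its stroke #0000ff means score at S413, F1907. After flipping Y the toolpath is (112.648,95.614) → (104.467,109.784) → (88.105,109.784) → (79.924,95.614) → (88.105,81.444) → (104.467,81.444) → (112.648,95.614), returning to the start.

Shape 3 is a regular polygon drawn with `<polygon>`. Its stroke #0000ff means score at S413, F1907. After flipping Y the toolpath is (118.101,89.022) → (82.393,59.716) → (74.867,105.293) → (118.101,89.022), returning to the start.

Shape 4 is a quadratic bezier drawn with `<path>`. Its stroke #0000ff means score at S413, F1907. After flipping Y the toolpath is (41.295,86.081) → (84.263,53.752) → (112.689,33.516) → (126.573,25.373).

Shape 5 is a quadratic bezier drawn with `<path>`. Its stroke #000000 means engrave at S375, F2217. After flipping Y the toolpath is (72.450,72.019) → (92.092,67.790) → (110.184,66.378) → (126.728,67.782).

Shape 6 is a cubic bezier drawn with `<path>`. Its stroke #000000 means engrave at S375, F2217. After flipping Y the toolpath is (86.070,50.502) → (91.915,52.306) → (83.207,41.817) → (63.669,32.049).

Shape 7 is a closed polygon drawn with `<path>`. Its stroke #000000 means engrave at S375, F2217. After flipping Y the toolpath is (22.995,115.336) → (130.429,80.320) → (61.194,108.602) → (126.774,68.307) → (58.659,44.291) → (22.995,115.336), returning to the start.

Shape 8 is a closed polygon drawn with `<polygon>`. Its stroke #0000ff means score at S413, F1907. After flipping Y the toolpath is (59.922,52.210) → (127.310,58.706) → (82.609,110.093) → (59.922,52.210), returning to the start.

; Generated by LaserGRBL
G21
G90
G0 X45.624 Y76.356
M4 S413
G01 X61.175 Y65.365 F1907
G01 X81.091 Y65.618
G01 X105.372 Y77.116
M5
G0 X112.648 Y95.614
M4 S413
G01 X104.467 Y109.784 F1907
G01 X88.105 Y109.784
G01 X79.924 Y95.614
G01 X88.105 Y81.444
G01 X104.467 Y81.444
G01 X112.648 Y95.614
M5
G0 X118.101 Y89.022
M4 S413
G01 X82.393 Y59.716 F1907
G01 X74.867 Y105.293
G01 X118.101 Y89.022
M5
G0 X41.295 Y86.081
M4 S413
G01 X84.263 Y53.752 F1907
G01 X112.689 Y33.516
G01 X126.573 Y25.373
M5
G0 X72.450 Y72.019
M4 S375
G01 X92.092 Y67.790 F2217
G01 X110.184 Y66.378
G01 X126.728 Y67.782
M5
G0 X86.070 Y50.502
M4 S375
G01 X91.915 Y52.306 F2217
G01 X83.207 Y41.817
G01 X63.669 Y32.049
M5
G0 X22.995 Y115.336
M4 S375
G01 X130.429 Y80.320 F2217
G01 X61.194 Y108.602
G01 X126.774 Y68.307
G01 X58.659 Y44.291
G01 X22.995 Y115.336
M5
G0 X59.922 Y52.210
M4 S413
G01 X127.310 Y58.706 F1907
G01 X82.609 Y110.093
G01 X59.922 Y52.210
M5
G0 X0.000 Y0.000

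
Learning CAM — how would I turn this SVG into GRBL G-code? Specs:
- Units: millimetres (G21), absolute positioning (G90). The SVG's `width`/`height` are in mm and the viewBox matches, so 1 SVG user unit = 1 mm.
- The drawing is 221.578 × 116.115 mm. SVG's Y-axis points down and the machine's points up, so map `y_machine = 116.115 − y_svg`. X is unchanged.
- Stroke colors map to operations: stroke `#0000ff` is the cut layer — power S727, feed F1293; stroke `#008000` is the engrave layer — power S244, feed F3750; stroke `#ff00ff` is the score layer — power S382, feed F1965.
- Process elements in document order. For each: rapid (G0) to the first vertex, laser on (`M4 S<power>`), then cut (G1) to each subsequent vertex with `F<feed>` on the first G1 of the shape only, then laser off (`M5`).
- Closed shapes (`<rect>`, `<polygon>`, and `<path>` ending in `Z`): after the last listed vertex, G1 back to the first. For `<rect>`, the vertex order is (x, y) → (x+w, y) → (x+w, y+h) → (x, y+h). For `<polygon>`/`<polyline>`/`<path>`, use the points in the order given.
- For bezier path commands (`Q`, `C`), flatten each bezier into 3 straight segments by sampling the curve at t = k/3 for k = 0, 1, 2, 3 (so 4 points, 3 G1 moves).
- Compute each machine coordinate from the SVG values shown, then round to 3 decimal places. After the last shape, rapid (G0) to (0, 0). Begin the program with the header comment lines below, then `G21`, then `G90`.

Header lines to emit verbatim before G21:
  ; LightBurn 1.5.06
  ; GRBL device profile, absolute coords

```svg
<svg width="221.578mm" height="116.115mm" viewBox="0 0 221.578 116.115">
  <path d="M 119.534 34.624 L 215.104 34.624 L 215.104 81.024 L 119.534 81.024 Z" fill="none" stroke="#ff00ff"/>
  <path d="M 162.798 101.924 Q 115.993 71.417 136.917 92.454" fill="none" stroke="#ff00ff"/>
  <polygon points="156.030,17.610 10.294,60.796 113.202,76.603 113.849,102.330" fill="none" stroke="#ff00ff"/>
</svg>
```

; LightBurn 1.5.06
; GRBL device profile, absolute coords
G21
G90
G0 X119.534 Y81.491
M4 S382
G1 X215.104 Y81.491 F1965
G1 X215.104 Y35.091
G1 X119.534 Y35.091
G1 X119.534 Y81.491
M5
G0 X162.798 Y14.191
M4 S382
G1 X139.120 Y28.802 F1965
G1 X130.493 Y31.959
G1 X136.917 Y23.661
M5
G0 X156.030 Y98.505
M4 S382
G1 X10.294 Y55.319 F1965
G1 X113.202 Y39.512
G1 X113.849 Y13.785
G1 X156.030 Y98.505
M5
G0 X0.000 Y0.000

1 u = 1 mm; y_m = 116.115 − y.

[1] `<path>` rectangle, #ff00ff→score S382 F1965: (119.534,81.491) → (215.104,81.491) → (215.104,35.091) → (119.534,35.091) → (119.534,81.491) (closed)

[2] `<path>` quadratic bezier, #ff00ff→score S382 F1965: (162.798,14.191) → (139.120,28.802) → (130.493,31.959) → (136.917,23.661)

[3] `<polygon>` closed polygon, #ff00ff→score S382 F1965: (156.030,98.505) → (10.294,55.319) → (113.202,39.512) → (113.849,13.785) → (156.030,98.505) (closed)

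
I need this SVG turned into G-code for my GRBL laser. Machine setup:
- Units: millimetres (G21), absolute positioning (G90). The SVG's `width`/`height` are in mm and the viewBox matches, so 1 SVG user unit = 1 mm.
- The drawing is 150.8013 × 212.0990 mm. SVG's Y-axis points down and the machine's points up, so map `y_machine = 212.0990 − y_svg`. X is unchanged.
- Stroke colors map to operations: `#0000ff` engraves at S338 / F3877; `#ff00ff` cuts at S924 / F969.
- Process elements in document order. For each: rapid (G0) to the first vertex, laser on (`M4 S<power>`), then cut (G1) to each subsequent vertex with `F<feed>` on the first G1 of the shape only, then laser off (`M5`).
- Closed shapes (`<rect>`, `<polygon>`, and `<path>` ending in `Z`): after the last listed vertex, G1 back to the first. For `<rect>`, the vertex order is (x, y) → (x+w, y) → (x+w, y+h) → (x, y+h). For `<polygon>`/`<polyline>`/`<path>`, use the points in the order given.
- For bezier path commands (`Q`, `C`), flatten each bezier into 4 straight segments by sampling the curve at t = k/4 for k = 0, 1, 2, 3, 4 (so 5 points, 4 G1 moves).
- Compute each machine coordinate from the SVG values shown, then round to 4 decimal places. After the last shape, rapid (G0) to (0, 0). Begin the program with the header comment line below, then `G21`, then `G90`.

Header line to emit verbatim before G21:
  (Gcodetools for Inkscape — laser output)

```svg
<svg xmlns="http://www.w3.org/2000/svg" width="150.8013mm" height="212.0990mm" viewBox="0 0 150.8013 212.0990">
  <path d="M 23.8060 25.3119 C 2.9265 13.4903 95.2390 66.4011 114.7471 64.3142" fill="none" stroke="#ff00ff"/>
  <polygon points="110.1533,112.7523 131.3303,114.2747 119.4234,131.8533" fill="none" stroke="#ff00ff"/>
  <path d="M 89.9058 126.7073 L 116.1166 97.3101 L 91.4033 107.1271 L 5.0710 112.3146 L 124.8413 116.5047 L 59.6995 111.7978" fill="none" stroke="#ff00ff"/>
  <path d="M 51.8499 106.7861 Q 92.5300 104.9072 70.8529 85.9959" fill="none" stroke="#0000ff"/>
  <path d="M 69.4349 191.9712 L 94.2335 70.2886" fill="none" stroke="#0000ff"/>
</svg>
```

viewBox `0 0 150.8013 212.0990` with mm width/height → 1 unit = 1 mm. Flip: y_m = 212.0990 − y_svg.

**Shape 1** — `<path>` cubic bezier, stroke `#ff00ff` → cut (S924, F969). Control points (SVG): P0=(23.8060,25.3119), P1=(2.9265,13.4903), P2=(95.2390,66.4011), P3=(114.7471,64.3142); sampled at t=k/4. Machine vertices: (23.8060,186.7871) → (26.4637,185.3868) → (54.1312,170.9365) → (89.3714,154.6609) → (114.7471,147.7848). Open path.

**Shape 2** — `<polygon>` regular polygon, stroke `#ff00ff` → cut (S924, F969). Machine vertices: (110.1533,99.3467) → (131.3303,97.8243) → (119.4234,80.2457) → (110.1533,99.3467). Closed: final G1 returns to the first vertex.

**Shape 3** — `<path>` open polyline, stroke `#ff00ff` → cut (S924, F969). Machine vertices: (89.9058,85.3917) → (116.1166,114.7889) → (91.4033,104.9719) → (5.0710,99.7844) → (124.8413,95.5943) → (59.6995,100.3012). Open path.

**Shape 4** — `<path>` quadratic bezier, stroke `#0000ff` → engrave (S338, F3877). Control points (SVG): P0=(51.8499,106.7861), P1=(92.5300,104.9072), P2=(70.8529,85.9959); sampled at t=k/4. Machine vertices: (51.8499,105.3129) → (68.2926,107.3169) → (76.9407,111.4499) → (77.7941,117.7120) → (70.8529,126.1031). Open path.

**Shape 5** — `<path>` line segment, stroke `#0000ff` → engrave (S338, F3877). Machine vertices: (69.4349,20.1278) → (94.2335,141.8104). Open path.

(Gcodetools for Inkscape — laser output)
G21
G90
G0 X23.8060 Y186.7871
M4 S924
G1 X26.4637 Y185.3868 F969
G1 X54.1312 Y170.9365
G1 X89.3714 Y154.6609
G1 X114.7471 Y147.7848
M5
G0 X110.1533 Y99.3467
M4 S924
G1 X131.3303 Y97.8243 F969
G1 X119.4234 Y80.2457
G1 X110.1533 Y99.3467
M5
G0 X89.9058 Y85.3917
M4 S924
G1 X116.1166 Y114.7889 F969
G1 X91.4033 Y104.9719
G1 X5.0710 Y99.7844
G1 X124.8413 Y95.5943
G1 X59.6995 Y100.3012
M5
G0 X51.8499 Y105.3129
M4 S338
G1 X68.2926 Y107.3169 F3877
G1 X76.9407 Y111.4499
G1 X77.7941 Y117.7120
G1 X70.8529 Y126.1031
M5
G0 X69.4349 Y20.1278
M4 S338
G1 X94.2335 Y141.8104 F3877
M5
G0 X0.0000 Y0.0000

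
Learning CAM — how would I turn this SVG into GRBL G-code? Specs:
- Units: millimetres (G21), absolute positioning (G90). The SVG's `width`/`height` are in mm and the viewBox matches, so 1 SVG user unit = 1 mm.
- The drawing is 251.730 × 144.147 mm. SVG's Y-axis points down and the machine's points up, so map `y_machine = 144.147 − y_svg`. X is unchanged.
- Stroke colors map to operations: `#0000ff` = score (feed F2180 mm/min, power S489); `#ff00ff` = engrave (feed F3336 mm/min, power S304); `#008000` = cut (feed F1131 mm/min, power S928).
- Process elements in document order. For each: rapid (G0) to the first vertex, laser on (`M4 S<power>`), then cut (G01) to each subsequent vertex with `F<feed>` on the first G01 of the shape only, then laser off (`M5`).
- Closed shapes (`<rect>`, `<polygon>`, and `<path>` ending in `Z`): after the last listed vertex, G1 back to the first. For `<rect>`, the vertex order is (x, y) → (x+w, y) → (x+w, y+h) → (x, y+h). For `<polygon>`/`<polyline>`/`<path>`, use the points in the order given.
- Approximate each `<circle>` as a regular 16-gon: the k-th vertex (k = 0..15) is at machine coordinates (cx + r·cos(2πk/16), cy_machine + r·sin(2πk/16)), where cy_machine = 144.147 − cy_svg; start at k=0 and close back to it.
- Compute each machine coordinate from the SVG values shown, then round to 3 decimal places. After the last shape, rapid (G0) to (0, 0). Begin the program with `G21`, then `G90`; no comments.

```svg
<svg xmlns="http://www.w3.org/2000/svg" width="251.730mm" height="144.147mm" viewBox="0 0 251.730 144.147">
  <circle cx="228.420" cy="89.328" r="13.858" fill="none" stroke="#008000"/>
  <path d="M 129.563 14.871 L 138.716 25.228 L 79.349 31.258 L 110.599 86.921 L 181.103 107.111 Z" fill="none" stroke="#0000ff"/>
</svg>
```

G21
G90
G0 X242.278 Y54.819
M4 S928
G01 X241.223 Y60.122 F1131
G01 X238.219 Y64.618
G01 X233.723 Y67.622
G01 X228.420 Y68.677
G01 X223.117 Y67.622
G01 X218.621 Y64.618
G01 X215.617 Y60.122
G01 X214.562 Y54.819
G01 X215.617 Y49.516
G01 X218.621 Y45.020
G01 X223.117 Y42.016
G01 X228.420 Y40.961
G01 X233.723 Y42.016
G01 X238.219 Y45.020
G01 X241.223 Y49.516
G01 X242.278 Y54.819
M5
G0 X129.563 Y129.276
M4 S489
G01 X138.716 Y118.919 F2180
G01 X79.349 Y112.889
G01 X110.599 Y57.226
G01 X181.103 Y37.036
G01 X129.563 Y129.276
M5
G0 X0.000 Y0.000

Since the viewBox matches the mm dimensions, user units are millimetres directly. The only transform is the Y-flip y_m = 144.147 − y_svg.

Shape 1 is a circle drawn with `<circle>`. Its stroke #008000 means cut at S928, F1131. After flipping Y the toolpath is (242.278,54.819) → (241.223,60.122) → (238.219,64.618) → (233.723,67.622) → (228.420,68.677) → (223.117,67.622) → (218.621,64.618) → (215.617,60.122) → (214.562,54.819) → (215.617,49.516) → (218.621,45.020) → (223.117,42.016) → (228.420,40.961) → (233.723,42.016) → (238.219,45.020) → (241.223,49.516) → (242.278,54.819), returning to the start.

Shape 2 is a closed polygon drawn with `<path>`. Its stroke #0000ff means score at S489, F2180. After flipping Y the toolpath is (129.563,129.276) → (138.716,118.919) → (79.349,112.889) → (110.599,57.226) → (181.103,37.036) → (129.563,129.276), returning to the start.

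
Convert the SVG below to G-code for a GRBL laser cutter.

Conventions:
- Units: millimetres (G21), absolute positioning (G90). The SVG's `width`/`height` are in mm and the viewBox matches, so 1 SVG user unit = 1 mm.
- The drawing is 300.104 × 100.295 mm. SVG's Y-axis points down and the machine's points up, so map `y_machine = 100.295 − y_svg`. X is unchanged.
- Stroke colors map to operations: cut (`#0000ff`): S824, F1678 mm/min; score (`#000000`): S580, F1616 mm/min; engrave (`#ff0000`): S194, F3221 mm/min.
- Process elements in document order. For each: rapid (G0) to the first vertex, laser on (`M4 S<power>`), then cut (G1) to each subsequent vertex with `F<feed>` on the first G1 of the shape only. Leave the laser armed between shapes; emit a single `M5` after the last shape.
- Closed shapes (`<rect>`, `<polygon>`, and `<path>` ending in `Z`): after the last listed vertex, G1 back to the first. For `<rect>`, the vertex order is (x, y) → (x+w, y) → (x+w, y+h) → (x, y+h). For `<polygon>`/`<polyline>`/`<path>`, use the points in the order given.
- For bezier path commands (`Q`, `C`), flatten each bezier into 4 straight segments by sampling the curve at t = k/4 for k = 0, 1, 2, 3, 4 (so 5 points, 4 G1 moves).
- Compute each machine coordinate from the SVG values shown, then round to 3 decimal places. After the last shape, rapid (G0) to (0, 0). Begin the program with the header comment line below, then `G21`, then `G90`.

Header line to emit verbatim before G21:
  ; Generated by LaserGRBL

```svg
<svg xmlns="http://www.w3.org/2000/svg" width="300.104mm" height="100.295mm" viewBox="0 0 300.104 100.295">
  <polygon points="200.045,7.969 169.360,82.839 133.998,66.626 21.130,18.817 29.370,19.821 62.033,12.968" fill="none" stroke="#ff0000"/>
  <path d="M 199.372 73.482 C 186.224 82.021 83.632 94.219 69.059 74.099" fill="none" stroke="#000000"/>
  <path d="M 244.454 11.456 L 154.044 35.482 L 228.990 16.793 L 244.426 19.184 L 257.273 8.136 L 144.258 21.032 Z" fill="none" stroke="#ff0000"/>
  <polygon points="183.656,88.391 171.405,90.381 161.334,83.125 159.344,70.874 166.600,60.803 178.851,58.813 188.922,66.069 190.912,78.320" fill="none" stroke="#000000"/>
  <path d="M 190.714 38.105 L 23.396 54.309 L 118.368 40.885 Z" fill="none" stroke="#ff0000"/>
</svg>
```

; Generated by LaserGRBL
G21
G90
G0 X200.045 Y92.326
M4 S194
G1 X169.360 Y17.456 F3221
G1 X133.998 Y33.669
G1 X21.130 Y81.478
G1 X29.370 Y80.474
G1 X62.033 Y87.327
G1 X200.045 Y92.326
G0 X199.372 Y26.813
M4 S580
G1 X175.513 Y20.285 F1616
G1 X134.750 Y15.757
G1 X93.719 Y16.603
G1 X69.059 Y26.196
G0 X244.454 Y88.839
M4 S194
G1 X154.044 Y64.813 F3221
G1 X228.990 Y83.502
G1 X244.426 Y81.111
G1 X257.273 Y92.159
G1 X144.258 Y79.263
G1 X244.454 Y88.839
G0 X183.656 Y11.904
M4 S580
G1 X171.405 Y9.914 F1616
G1 X161.334 Y17.170
G1 X159.344 Y29.421
G1 X166.600 Y39.492
G1 X178.851 Y41.482
G1 X188.922 Y34.226
G1 X190.912 Y21.975
G1 X183.656 Y11.904
G0 X190.714 Y62.190
M4 S194
G1 X23.396 Y45.986 F3221
G1 X118.368 Y59.410
G1 X190.714 Y62.190
M5
G0 X0.000 Y0.000

1 u = 1 mm; y_m = 100.295 − y.

[1] `<polygon>` closed polygon, #ff0000→engrave S194 F3221: (200.045,92.326) → (169.360,17.456) → (133.998,33.669) → (21.130,81.478) → (29.370,80.474) → (62.033,87.327) → (200.045,92.326) (closed)

[2] `<path>` cubic bezier, #000000→score S580 F1616: (199.372,26.813) → (175.513,20.285) → (134.750,15.757) → (93.719,16.603) → (69.059,26.196)

[3] `<path>` closed polygon, #ff0000→engrave S194 F3221: (244.454,88.839) → (154.044,64.813) → (228.990,83.502) → (244.426,81.111) → (257.273,92.159) → (144.258,79.263) → (244.454,88.839) (closed)

[4] `<polygon>` regular polygon, #000000→score S580 F1616: (183.656,11.904) → (171.405,9.914) → (161.334,17.170) → (159.344,29.421) → (166.600,39.492) → (178.851,41.482) → (188.922,34.226) → (190.912,21.975) → (183.656,11.904) (closed)

[5] `<path>` closed polygon, #ff0000→engrave S194 F3221: (190.714,62.190) → (23.396,45.986) → (118.368,59.410) → (190.714,62.190) (closed)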